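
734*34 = 24956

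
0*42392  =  0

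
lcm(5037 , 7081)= 488589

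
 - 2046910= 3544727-5591637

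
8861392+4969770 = 13831162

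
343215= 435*789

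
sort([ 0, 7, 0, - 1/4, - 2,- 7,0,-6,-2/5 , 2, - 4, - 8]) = [ - 8,  -  7,-6,-4, - 2,-2/5 , - 1/4,0, 0, 0,2, 7]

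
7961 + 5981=13942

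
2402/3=800 + 2/3 =800.67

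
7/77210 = 1/11030 = 0.00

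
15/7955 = 3/1591 = 0.00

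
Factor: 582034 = 2^1*233^1*1249^1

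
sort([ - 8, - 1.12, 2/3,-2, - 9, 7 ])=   [  -  9 ,-8, - 2, - 1.12, 2/3 , 7]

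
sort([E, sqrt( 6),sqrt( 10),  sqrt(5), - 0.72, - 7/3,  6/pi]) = [ - 7/3, - 0.72,  6/pi, sqrt(5),  sqrt(6), E, sqrt( 10) ] 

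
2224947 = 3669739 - 1444792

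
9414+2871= 12285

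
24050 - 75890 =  - 51840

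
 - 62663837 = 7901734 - 70565571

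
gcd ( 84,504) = 84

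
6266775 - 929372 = 5337403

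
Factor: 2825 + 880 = 3^1*5^1*13^1*19^1 = 3705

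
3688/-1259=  - 3 + 89/1259 = - 2.93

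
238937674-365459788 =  -126522114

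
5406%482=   104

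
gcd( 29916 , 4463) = 1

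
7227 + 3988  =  11215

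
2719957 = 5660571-2940614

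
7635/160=47+ 23/32 = 47.72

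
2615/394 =6 + 251/394= 6.64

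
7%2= 1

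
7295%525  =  470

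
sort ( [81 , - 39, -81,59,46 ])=[ - 81, - 39,46,59, 81]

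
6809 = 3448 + 3361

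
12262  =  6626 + 5636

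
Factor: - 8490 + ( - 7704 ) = -2^1*3^1 * 2699^1=- 16194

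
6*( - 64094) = -384564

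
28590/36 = 794 + 1/6 = 794.17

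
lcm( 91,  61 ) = 5551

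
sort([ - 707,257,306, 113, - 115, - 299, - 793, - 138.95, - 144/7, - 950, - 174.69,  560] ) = [ - 950,  -  793,-707, - 299, - 174.69, -138.95,  -  115, -144/7,  113, 257,  306, 560 ]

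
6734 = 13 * 518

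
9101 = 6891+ 2210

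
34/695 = 34/695 = 0.05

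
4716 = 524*9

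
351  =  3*117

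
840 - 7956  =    -  7116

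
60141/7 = 60141/7 = 8591.57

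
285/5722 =285/5722   =  0.05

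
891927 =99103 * 9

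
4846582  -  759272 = 4087310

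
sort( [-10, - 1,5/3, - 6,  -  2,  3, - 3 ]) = [ - 10,-6,-3 , -2, - 1 , 5/3, 3]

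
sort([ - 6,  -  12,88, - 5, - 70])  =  [ - 70, - 12, - 6,-5 , 88 ]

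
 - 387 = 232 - 619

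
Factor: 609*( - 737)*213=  - 3^2*7^1*11^1*29^1*67^1 *71^1  =  - 95601429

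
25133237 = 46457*541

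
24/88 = 3/11 = 0.27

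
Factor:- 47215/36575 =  - 71/55 =-  5^( - 1)*11^( - 1) * 71^1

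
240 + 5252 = 5492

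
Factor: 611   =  13^1*47^1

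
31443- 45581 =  - 14138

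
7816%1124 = 1072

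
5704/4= 1426=   1426.00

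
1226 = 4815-3589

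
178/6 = 89/3= 29.67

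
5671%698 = 87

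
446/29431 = 446/29431  =  0.02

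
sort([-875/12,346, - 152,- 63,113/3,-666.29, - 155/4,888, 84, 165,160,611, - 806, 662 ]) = [ - 806,-666.29, - 152, - 875/12,-63, -155/4,113/3, 84,160 , 165,346, 611,662,888 ]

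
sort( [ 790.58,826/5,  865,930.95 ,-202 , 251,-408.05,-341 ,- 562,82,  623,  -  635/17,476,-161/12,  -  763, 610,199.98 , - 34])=[-763,- 562, - 408.05,-341,  -  202,-635/17,-34, - 161/12, 82, 826/5,199.98,251,476, 610,623, 790.58, 865,930.95 ] 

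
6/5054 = 3/2527= 0.00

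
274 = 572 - 298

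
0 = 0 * 7662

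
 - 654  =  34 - 688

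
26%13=0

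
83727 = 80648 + 3079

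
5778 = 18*321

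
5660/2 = 2830 = 2830.00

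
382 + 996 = 1378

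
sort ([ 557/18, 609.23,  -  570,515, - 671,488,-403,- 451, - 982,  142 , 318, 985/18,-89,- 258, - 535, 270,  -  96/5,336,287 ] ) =[ -982, - 671, - 570, - 535, - 451,  -  403, - 258,-89, - 96/5,557/18 , 985/18, 142, 270,287,318, 336,488,  515, 609.23 ] 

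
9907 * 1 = 9907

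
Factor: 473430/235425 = 734/365 = 2^1*5^( -1) * 73^( - 1 )*367^1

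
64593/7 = 64593/7 = 9227.57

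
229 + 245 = 474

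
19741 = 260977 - 241236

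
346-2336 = -1990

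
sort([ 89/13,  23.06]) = [89/13,23.06] 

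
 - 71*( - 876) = 62196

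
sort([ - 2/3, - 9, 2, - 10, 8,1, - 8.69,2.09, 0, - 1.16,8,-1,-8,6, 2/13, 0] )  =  [ - 10, - 9, - 8.69, - 8, - 1.16 , - 1 ,-2/3, 0, 0, 2/13,1, 2, 2.09, 6,8, 8]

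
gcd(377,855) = 1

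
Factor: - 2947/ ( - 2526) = 2^ ( - 1)*3^( - 1)*7^1  =  7/6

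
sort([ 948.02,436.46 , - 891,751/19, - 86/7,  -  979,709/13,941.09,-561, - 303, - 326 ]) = [ - 979, - 891, - 561 , - 326, - 303, - 86/7,751/19 , 709/13, 436.46,941.09 , 948.02]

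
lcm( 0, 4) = 0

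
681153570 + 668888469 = 1350042039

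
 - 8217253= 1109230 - 9326483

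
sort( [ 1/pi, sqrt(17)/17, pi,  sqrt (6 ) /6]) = [sqrt(17)/17,  1/pi,sqrt( 6 )/6, pi]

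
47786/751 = 63+473/751 = 63.63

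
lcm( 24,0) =0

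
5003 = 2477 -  - 2526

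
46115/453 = 101 + 362/453  =  101.80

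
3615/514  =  3615/514 = 7.03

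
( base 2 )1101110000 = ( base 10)880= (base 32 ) RG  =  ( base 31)SC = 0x370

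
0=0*388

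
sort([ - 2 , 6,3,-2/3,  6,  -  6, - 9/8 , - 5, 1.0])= [ - 6,-5 ,-2,-9/8,-2/3,1.0, 3 , 6, 6 ] 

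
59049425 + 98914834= 157964259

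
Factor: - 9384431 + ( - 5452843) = -2^1*3^2  *61^1*13513^1 = -14837274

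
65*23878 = 1552070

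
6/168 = 1/28 = 0.04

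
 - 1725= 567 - 2292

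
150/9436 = 75/4718 = 0.02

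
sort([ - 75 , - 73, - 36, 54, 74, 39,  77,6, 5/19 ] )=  [ - 75, - 73 , - 36, 5/19,  6, 39, 54,74,77 ]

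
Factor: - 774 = - 2^1 * 3^2*43^1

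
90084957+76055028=166139985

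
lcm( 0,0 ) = 0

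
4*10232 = 40928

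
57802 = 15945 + 41857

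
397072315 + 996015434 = 1393087749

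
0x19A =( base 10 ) 410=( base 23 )HJ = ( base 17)172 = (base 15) 1c5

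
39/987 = 13/329= 0.04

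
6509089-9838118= - 3329029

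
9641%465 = 341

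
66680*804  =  53610720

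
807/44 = 18 + 15/44=18.34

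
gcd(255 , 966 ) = 3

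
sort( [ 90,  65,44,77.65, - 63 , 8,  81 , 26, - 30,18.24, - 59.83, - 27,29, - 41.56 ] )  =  [ - 63, - 59.83,  -  41.56, - 30, - 27,8 , 18.24,26 , 29,  44, 65,  77.65,81, 90]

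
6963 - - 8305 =15268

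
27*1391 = 37557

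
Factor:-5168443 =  - 7^1*738349^1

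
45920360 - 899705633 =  - 853785273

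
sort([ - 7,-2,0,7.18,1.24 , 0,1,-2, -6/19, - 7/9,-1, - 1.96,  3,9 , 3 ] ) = [-7,-2, - 2, - 1.96, - 1, - 7/9  ,-6/19,  0, 0,1, 1.24  ,  3, 3,7.18, 9 ] 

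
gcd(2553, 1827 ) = 3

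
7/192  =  7/192 = 0.04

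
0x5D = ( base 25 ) 3I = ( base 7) 162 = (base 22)45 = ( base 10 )93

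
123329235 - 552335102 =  - 429005867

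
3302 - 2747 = 555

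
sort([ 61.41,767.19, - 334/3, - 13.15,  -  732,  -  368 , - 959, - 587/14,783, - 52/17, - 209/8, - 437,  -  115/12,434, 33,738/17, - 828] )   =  [ - 959,  -  828, - 732, - 437, - 368, - 334/3,  -  587/14, - 209/8, - 13.15, - 115/12, - 52/17,33,  738/17 , 61.41,434,767.19,783 ] 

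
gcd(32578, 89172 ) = 2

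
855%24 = 15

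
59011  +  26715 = 85726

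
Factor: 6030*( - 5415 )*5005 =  - 2^1 *3^3*5^3*7^1*11^1*13^1*19^2*67^1 = - 163425512250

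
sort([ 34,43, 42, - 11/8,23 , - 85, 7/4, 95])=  [ - 85,  -  11/8, 7/4, 23 , 34, 42, 43,95 ] 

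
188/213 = 188/213 = 0.88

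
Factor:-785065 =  - 5^1*157013^1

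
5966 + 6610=12576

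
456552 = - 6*( - 76092)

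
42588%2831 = 123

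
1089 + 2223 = 3312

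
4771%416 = 195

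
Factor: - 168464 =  - 2^4*10529^1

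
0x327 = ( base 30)qr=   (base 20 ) 207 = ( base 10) 807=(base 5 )11212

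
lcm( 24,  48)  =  48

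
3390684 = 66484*51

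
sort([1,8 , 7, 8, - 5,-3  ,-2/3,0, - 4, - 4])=[ - 5,-4, - 4,-3, - 2/3,0, 1, 7,  8, 8 ] 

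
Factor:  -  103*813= - 3^1*103^1*271^1 = -  83739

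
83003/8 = 83003/8 = 10375.38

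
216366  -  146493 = 69873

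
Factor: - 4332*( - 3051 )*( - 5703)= - 75376163196 =-2^2* 3^5*19^2*113^1*1901^1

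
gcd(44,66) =22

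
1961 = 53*37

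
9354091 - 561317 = 8792774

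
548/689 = 548/689=0.80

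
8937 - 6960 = 1977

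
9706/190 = 51 + 8/95 = 51.08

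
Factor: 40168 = 2^3*5021^1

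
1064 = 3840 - 2776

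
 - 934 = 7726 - 8660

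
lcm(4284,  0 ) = 0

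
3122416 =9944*314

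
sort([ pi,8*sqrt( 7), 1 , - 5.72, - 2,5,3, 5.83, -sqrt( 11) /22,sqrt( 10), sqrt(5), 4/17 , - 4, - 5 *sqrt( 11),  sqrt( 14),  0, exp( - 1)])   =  [ - 5*sqrt( 11),-5.72,-4, - 2, - sqrt( 11) /22,0, 4/17, exp( - 1),  1, sqrt(5),3,pi, sqrt( 10), sqrt( 14 ),5, 5.83,8*sqrt(7 )]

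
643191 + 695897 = 1339088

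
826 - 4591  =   - 3765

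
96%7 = 5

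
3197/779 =4+81/779 =4.10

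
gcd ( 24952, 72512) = 8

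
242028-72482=169546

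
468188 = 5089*92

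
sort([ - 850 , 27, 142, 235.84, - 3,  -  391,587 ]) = [ - 850, - 391,  -  3, 27,142,235.84,587 ] 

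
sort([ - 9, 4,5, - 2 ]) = [ - 9, - 2, 4, 5] 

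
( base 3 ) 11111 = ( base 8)171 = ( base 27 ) 4D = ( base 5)441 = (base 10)121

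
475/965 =95/193 = 0.49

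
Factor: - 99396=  - 2^2*3^2*11^1*251^1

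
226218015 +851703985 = 1077922000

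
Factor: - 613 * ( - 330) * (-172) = -34793880 = - 2^3 * 3^1*5^1*11^1 * 43^1 * 613^1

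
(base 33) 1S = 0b111101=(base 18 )37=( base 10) 61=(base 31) 1U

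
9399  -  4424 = 4975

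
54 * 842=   45468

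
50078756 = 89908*557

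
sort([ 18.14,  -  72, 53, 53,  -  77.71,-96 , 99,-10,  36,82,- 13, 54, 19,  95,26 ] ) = [-96,-77.71,-72,-13,-10, 18.14,19, 26, 36,53 , 53, 54,82, 95,  99]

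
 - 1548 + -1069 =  - 2617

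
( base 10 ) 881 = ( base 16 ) 371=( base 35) P6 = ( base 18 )2ch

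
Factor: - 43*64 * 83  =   -2^6 * 43^1*  83^1 =-228416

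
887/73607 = 887/73607 = 0.01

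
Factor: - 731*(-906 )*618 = 2^2*3^2*17^1*43^1*103^1*151^1 = 409292748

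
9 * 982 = 8838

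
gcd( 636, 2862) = 318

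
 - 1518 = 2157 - 3675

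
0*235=0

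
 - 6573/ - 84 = 313/4 = 78.25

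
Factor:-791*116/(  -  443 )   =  91756/443 = 2^2 * 7^1*  29^1*113^1 * 443^(  -  1)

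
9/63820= 9/63820 = 0.00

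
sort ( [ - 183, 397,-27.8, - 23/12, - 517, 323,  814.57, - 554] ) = [ - 554 , - 517, - 183, - 27.8 , - 23/12,323,397, 814.57]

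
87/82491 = 29/27497 = 0.00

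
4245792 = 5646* 752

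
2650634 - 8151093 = - 5500459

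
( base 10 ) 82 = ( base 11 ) 75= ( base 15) 57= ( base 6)214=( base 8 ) 122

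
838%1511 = 838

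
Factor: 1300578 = 2^1*3^1*43^1*71^2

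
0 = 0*384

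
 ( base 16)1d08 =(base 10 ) 7432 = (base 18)14GG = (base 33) 6r7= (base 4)1310020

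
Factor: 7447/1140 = 2^ ( - 2 ) * 3^(  -  1 ) * 5^ ( -1 )*11^1*19^( - 1)*677^1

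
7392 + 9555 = 16947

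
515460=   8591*60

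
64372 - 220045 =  - 155673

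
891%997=891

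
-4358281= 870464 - 5228745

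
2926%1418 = 90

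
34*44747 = 1521398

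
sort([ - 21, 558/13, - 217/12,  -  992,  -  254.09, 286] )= [ - 992,-254.09, - 21, - 217/12,  558/13, 286 ]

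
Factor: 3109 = 3109^1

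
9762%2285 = 622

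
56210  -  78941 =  - 22731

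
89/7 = 12 + 5/7=12.71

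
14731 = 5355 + 9376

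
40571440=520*78022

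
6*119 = 714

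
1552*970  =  1505440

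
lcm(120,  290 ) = 3480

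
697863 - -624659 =1322522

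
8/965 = 8/965 = 0.01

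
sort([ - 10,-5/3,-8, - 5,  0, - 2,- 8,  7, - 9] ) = [ - 10, - 9 ,-8, - 8,-5,-2, - 5/3, 0,7] 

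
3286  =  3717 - 431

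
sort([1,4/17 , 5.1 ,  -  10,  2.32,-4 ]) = [- 10, - 4,4/17, 1,2.32, 5.1 ] 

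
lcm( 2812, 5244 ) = 194028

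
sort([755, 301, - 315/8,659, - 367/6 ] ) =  [ - 367/6, - 315/8,301,659,755]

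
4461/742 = 6 + 9/742 = 6.01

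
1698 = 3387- 1689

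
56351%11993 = 8379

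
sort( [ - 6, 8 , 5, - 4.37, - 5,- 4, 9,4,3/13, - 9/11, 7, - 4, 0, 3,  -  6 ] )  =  [  -  6,  -  6, - 5, - 4.37 ,-4, - 4, - 9/11,0,3/13, 3, 4,5,7, 8,9] 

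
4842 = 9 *538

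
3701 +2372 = 6073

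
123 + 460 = 583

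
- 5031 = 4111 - 9142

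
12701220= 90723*140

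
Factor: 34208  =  2^5 * 1069^1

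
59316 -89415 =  - 30099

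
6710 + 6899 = 13609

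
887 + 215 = 1102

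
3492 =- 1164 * ( - 3)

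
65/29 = 65/29 = 2.24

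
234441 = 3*78147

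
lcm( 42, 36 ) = 252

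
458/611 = 458/611 = 0.75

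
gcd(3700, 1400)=100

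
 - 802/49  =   - 17 + 31/49 = -16.37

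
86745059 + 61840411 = 148585470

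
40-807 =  - 767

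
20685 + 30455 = 51140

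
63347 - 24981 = 38366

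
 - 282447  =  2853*( - 99)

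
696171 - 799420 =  - 103249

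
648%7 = 4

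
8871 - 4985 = 3886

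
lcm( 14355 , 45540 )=1320660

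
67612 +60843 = 128455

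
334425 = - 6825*(  -  49)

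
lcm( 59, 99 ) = 5841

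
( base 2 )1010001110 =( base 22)17g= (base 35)IO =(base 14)34a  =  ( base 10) 654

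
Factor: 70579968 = 2^8*3^1*29^1*3169^1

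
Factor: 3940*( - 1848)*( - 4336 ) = 2^9*3^1*5^1*7^1*11^1*197^1*271^1  =  31570936320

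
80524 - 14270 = 66254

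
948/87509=948/87509 = 0.01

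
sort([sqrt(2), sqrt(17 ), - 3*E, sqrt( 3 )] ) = [ - 3*E, sqrt( 2 ), sqrt(3),sqrt (17) ]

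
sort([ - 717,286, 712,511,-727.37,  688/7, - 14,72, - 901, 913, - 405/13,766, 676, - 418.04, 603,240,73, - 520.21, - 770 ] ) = [ - 901, - 770, - 727.37, - 717, - 520.21,  -  418.04, - 405/13,-14,72,73 , 688/7,240, 286, 511,603,  676,712, 766,913]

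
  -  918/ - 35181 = 34/1303= 0.03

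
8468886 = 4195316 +4273570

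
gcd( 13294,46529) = 6647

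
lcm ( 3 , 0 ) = 0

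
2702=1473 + 1229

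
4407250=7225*610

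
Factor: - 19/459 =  - 3^( - 3)*17^(-1)*19^1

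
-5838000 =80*( - 72975) 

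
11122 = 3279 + 7843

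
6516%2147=75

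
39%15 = 9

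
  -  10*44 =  -440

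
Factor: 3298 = 2^1*17^1 * 97^1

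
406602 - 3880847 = -3474245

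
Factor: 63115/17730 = 12623/3546 = 2^( - 1)*3^( - 2)*13^1 * 197^( - 1)*  971^1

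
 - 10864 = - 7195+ - 3669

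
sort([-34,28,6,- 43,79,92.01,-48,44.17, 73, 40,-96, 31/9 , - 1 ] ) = [-96, - 48, - 43, - 34, - 1,31/9, 6,28,40, 44.17, 73 , 79, 92.01 ] 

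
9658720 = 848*11390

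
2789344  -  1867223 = 922121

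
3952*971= 3837392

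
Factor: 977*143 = 139711= 11^1*13^1 * 977^1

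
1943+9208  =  11151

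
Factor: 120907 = 120907^1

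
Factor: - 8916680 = - 2^3*5^1*41^1*5437^1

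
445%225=220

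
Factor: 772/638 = 2^1 *11^( - 1 )*29^(-1)*193^1=386/319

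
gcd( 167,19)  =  1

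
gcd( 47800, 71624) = 8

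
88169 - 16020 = 72149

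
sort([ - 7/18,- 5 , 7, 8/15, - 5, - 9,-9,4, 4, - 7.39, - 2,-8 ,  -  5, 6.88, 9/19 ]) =[ - 9, - 9,-8,-7.39, - 5, - 5, - 5, - 2,  -  7/18 , 9/19, 8/15, 4, 4, 6.88,7] 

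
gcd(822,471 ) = 3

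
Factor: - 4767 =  - 3^1*7^1 * 227^1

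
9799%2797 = 1408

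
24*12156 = 291744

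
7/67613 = 1/9659 =0.00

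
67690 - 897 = 66793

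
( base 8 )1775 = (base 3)1101211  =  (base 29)166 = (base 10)1021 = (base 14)52D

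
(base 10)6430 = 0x191e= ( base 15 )1D8A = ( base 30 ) 74A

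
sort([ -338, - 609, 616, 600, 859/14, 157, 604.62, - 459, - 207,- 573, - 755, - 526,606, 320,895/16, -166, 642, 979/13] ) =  [ - 755, - 609, - 573,-526,-459, - 338, - 207, - 166,895/16 , 859/14, 979/13, 157, 320, 600, 604.62, 606,  616, 642]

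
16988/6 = 8494/3 = 2831.33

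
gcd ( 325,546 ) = 13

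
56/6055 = 8/865= 0.01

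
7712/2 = 3856  =  3856.00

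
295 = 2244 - 1949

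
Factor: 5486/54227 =2^1*13^1 * 257^( - 1) = 26/257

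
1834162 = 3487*526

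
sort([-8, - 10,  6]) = [ - 10 , - 8,6 ]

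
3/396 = 1/132 = 0.01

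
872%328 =216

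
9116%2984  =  164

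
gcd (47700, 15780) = 60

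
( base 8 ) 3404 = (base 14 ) 924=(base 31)1qt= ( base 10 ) 1796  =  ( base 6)12152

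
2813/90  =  31 + 23/90 = 31.26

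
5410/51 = 106+4/51 =106.08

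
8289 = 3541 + 4748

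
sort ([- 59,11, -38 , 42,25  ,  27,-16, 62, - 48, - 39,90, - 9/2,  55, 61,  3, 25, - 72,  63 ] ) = [  -  72, - 59, - 48 ,-39, - 38, - 16, - 9/2,3,11, 25,25,27,42,55,  61, 62,  63, 90]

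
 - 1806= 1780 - 3586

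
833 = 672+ 161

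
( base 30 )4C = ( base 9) 156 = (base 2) 10000100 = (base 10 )132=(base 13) a2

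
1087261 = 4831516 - 3744255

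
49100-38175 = 10925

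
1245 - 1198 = 47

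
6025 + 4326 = 10351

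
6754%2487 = 1780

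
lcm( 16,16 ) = 16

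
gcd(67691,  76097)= 1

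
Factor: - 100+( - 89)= - 3^3* 7^1 =- 189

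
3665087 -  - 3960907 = 7625994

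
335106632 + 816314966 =1151421598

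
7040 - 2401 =4639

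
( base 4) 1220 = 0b1101000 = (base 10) 104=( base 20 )54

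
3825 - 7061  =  - 3236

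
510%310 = 200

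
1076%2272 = 1076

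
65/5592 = 65/5592 = 0.01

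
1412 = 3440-2028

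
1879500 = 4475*420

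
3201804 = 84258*38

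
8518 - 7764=754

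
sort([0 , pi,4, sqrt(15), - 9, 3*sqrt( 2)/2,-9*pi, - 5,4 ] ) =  [ - 9*pi,  -  9, - 5  ,  0, 3*sqrt( 2 ) /2,pi,sqrt( 15 ), 4,4] 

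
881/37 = 881/37 = 23.81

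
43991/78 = 43991/78 = 563.99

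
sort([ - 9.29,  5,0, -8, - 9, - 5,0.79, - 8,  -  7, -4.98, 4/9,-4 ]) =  [ - 9.29, -9,  -  8, - 8, -7, - 5, -4.98, -4,0,4/9,0.79,5 ] 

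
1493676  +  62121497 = 63615173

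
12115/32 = 12115/32 = 378.59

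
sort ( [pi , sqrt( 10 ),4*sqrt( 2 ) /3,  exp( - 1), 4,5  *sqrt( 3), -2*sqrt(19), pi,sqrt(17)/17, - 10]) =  [-10, - 2*sqrt( 19 ), sqrt ( 17) /17 , exp( - 1), 4*sqrt( 2) /3, pi  ,  pi, sqrt(10), 4, 5*sqrt(3 )]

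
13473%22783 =13473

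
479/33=479/33= 14.52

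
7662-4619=3043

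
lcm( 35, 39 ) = 1365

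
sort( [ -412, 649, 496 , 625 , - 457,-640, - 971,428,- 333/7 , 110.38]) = [-971, - 640,- 457, - 412 , - 333/7,  110.38, 428, 496,625,649]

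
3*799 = 2397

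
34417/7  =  4916 + 5/7  =  4916.71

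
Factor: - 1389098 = - 2^1*694549^1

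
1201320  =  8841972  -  7640652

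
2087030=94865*22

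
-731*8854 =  - 6472274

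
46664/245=190 + 114/245 =190.47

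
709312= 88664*8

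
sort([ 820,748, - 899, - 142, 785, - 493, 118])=[ - 899, - 493, - 142, 118,748,  785, 820]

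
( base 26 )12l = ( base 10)749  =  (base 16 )2ed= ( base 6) 3245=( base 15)34E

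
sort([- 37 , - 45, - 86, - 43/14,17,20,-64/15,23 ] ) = [ - 86, - 45, - 37, - 64/15, - 43/14 , 17,20,23 ]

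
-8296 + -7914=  - 16210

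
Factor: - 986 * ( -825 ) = 2^1 * 3^1*5^2 * 11^1 * 17^1*29^1=813450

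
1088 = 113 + 975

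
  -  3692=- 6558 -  - 2866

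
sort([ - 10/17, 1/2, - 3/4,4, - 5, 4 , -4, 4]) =[-5, - 4, - 3/4, - 10/17, 1/2,  4,  4, 4]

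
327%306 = 21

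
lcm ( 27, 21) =189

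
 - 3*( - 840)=2520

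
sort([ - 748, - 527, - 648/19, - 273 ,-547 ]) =[ - 748, - 547 , - 527,- 273, - 648/19] 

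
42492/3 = 14164 = 14164.00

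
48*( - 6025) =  - 289200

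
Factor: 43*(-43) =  - 1849 = - 43^2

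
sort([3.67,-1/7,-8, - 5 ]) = [ - 8, - 5,-1/7,3.67 ] 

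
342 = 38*9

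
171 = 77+94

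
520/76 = 6+ 16/19 = 6.84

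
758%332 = 94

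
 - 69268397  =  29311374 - 98579771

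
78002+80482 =158484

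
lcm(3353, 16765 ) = 16765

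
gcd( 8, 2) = 2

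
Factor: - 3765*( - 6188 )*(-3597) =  - 2^2*3^2*5^1*7^1*11^1*13^1* 17^1*109^1*251^1 = - 83802258540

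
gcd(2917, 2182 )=1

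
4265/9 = 4265/9 = 473.89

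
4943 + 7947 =12890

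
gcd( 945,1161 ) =27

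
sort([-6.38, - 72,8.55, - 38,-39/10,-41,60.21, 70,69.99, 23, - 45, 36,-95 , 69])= [-95,-72, - 45,-41,  -  38, - 6.38,-39/10,8.55,23,  36,60.21, 69,69.99, 70]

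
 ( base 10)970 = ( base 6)4254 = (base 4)33022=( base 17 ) 361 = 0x3CA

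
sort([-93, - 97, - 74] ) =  [ - 97, - 93, - 74]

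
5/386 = 5/386 = 0.01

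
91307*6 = 547842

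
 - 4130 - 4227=-8357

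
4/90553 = 4/90553 = 0.00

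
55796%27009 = 1778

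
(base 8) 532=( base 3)110211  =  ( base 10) 346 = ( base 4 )11122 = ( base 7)1003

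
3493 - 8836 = -5343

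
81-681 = -600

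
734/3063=734/3063= 0.24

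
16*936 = 14976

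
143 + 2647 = 2790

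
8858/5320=4429/2660  =  1.67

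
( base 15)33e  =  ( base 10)734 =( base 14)3a6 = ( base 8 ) 1336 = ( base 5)10414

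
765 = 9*85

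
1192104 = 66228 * 18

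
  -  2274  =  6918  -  9192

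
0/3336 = 0 = 0.00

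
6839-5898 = 941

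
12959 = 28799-15840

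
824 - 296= 528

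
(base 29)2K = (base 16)4e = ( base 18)46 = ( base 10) 78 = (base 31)2g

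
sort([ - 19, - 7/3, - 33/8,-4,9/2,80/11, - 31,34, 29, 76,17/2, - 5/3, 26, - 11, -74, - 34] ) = [ - 74, - 34, - 31, - 19 , -11,  -  33/8, - 4, - 7/3,-5/3,9/2,80/11,17/2,26, 29,34,76 ] 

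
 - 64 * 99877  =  -6392128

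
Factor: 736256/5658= 2^9*3^(-1 )*23^( - 1 )* 41^( - 1)*719^1 = 368128/2829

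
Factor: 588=2^2*3^1*7^2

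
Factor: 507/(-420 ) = -169/140 = - 2^(- 2)*5^( - 1) * 7^ ( - 1)*13^2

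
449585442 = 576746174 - 127160732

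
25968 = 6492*4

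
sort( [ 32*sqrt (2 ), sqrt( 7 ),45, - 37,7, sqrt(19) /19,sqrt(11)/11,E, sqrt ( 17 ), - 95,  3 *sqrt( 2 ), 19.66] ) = [ - 95, - 37, sqrt(19 )/19,  sqrt ( 11) /11, sqrt (7 ), E, sqrt( 17), 3*sqrt(2), 7,19.66, 45,  32*sqrt( 2)] 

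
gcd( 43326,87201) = 9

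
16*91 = 1456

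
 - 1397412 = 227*(  -  6156 ) 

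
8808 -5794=3014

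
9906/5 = 9906/5 = 1981.20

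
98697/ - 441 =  - 224 + 29/147 = - 223.80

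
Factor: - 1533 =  -3^1 * 7^1 * 73^1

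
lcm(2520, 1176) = 17640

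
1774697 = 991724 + 782973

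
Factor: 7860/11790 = 2/3 = 2^1*3^(-1)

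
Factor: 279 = 3^2*31^1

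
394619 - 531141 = -136522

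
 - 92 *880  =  -80960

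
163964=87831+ 76133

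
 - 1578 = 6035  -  7613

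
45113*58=2616554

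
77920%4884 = 4660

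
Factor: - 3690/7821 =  - 2^1*5^1 *11^(  -  1)*41^1* 79^( - 1) =- 410/869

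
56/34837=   56/34837 = 0.00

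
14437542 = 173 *83454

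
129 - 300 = -171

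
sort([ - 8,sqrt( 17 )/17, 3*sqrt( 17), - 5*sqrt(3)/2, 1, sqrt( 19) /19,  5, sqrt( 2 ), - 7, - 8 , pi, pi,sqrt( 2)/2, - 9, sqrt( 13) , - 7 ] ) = [ - 9,-8, - 8  , - 7, - 7, -5*sqrt (3)/2, sqrt( 19 )/19, sqrt (17 )/17, sqrt( 2 )/2,  1,sqrt( 2),pi, pi,  sqrt(13), 5,  3 * sqrt( 17 ) ]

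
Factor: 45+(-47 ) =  - 2=- 2^1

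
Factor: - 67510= - 2^1 * 5^1*43^1* 157^1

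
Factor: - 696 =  - 2^3*3^1*29^1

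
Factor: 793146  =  2^1 *3^1*67^1*1973^1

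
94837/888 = 106  +  709/888 = 106.80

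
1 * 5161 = 5161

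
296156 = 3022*98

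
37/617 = 37/617 = 0.06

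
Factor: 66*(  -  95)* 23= - 2^1*3^1*5^1 * 11^1 * 19^1 * 23^1  =  - 144210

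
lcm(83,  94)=7802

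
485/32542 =485/32542 = 0.01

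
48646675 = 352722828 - 304076153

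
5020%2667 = 2353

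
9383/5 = 1876 + 3/5=   1876.60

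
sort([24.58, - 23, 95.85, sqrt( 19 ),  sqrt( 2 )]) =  [ - 23,  sqrt(2 ), sqrt( 19), 24.58 , 95.85]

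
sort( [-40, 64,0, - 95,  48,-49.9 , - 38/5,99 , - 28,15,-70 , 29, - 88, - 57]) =[  -  95, -88,-70 , - 57, - 49.9 , - 40,  -  28, - 38/5,0,  15,29,  48,64, 99]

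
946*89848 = 84996208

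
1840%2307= 1840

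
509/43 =509/43 = 11.84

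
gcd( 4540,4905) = 5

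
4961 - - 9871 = 14832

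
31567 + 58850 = 90417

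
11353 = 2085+9268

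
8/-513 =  - 8/513 = -  0.02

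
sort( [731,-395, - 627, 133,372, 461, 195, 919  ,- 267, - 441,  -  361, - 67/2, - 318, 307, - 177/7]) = [ - 627, - 441 ,- 395,  -  361, - 318, - 267, - 67/2, - 177/7, 133, 195, 307,372 , 461,731, 919 ] 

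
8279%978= 455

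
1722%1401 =321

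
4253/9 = 4253/9 = 472.56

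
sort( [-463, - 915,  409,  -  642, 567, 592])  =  [ - 915,-642, - 463,409, 567, 592]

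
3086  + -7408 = - 4322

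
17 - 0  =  17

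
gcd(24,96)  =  24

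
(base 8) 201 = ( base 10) 129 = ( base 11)108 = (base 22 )5j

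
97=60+37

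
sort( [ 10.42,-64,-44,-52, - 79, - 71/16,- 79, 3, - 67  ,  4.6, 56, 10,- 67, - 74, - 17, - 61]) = [ - 79, - 79, - 74, - 67, - 67, - 64,-61, - 52,-44, - 17,-71/16, 3, 4.6 , 10,  10.42, 56]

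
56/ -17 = -56/17 = - 3.29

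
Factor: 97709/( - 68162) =  -  2^( - 1)*173^( - 1)*197^ ( - 1)*199^1*491^1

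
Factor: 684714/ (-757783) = - 2^1 * 3^1*13^( - 1)*71^( - 1) * 139^1 =- 834/923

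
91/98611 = 91/98611 = 0.00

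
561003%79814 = 2305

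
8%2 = 0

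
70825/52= 1362 + 1/52 = 1362.02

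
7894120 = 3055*2584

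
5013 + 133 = 5146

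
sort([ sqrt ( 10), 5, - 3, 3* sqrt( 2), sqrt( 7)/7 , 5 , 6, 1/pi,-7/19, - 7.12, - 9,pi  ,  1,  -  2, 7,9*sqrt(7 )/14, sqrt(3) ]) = [  -  9, - 7.12, - 3,-2 , - 7/19, 1/pi, sqrt ( 7) /7,1, 9 * sqrt(7)/14, sqrt(3), pi, sqrt(10 ),3*sqrt( 2),5, 5 , 6,7 ] 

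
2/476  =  1/238 = 0.00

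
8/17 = 8/17 = 0.47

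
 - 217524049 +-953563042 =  - 1171087091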